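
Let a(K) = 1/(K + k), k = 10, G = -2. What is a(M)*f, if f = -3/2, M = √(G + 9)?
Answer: -5/31 + √7/62 ≈ -0.11862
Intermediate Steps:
M = √7 (M = √(-2 + 9) = √7 ≈ 2.6458)
a(K) = 1/(10 + K) (a(K) = 1/(K + 10) = 1/(10 + K))
f = -3/2 (f = -3*½ = -3/2 ≈ -1.5000)
a(M)*f = -3/2/(10 + √7) = -3/(2*(10 + √7))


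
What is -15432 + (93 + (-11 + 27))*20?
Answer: -13252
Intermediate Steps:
-15432 + (93 + (-11 + 27))*20 = -15432 + (93 + 16)*20 = -15432 + 109*20 = -15432 + 2180 = -13252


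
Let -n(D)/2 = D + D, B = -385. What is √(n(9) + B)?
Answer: I*√421 ≈ 20.518*I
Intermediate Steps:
n(D) = -4*D (n(D) = -2*(D + D) = -4*D)
√(n(9) + B) = √(-4*9 - 385) = √(-36 - 385) = √(-421) = I*√421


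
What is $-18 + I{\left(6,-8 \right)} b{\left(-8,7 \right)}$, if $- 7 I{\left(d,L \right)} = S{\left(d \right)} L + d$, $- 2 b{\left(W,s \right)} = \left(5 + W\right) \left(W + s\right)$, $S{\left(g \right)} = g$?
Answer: $-27$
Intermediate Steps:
$b{\left(W,s \right)} = - \frac{\left(5 + W\right) \left(W + s\right)}{2}$
$I{\left(d,L \right)} = - \frac{d}{7} - \frac{L d}{7}$ ($I{\left(d,L \right)} = - \frac{d L + d}{7} = - \frac{L d + d}{7} = - \frac{d + L d}{7} = - \frac{d}{7} - \frac{L d}{7}$)
$-18 + I{\left(6,-8 \right)} b{\left(-8,7 \right)} = -18 + \frac{1}{7} \cdot 6 \left(-1 - -8\right) \left(\left(- \frac{5}{2}\right) \left(-8\right) - \frac{35}{2} - \frac{\left(-8\right)^{2}}{2} - \left(-4\right) 7\right) = -18 + \frac{1}{7} \cdot 6 \left(-1 + 8\right) \left(20 - \frac{35}{2} - 32 + 28\right) = -18 + \frac{1}{7} \cdot 6 \cdot 7 \left(20 - \frac{35}{2} - 32 + 28\right) = -18 + 6 \left(- \frac{3}{2}\right) = -18 - 9 = -27$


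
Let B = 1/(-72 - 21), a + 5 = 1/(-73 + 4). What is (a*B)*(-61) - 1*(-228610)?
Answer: 1466969264/6417 ≈ 2.2861e+5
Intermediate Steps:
a = -346/69 (a = -5 + 1/(-73 + 4) = -5 + 1/(-69) = -5 - 1/69 = -346/69 ≈ -5.0145)
B = -1/93 (B = 1/(-93) = -1/93 ≈ -0.010753)
(a*B)*(-61) - 1*(-228610) = -346/69*(-1/93)*(-61) - 1*(-228610) = (346/6417)*(-61) + 228610 = -21106/6417 + 228610 = 1466969264/6417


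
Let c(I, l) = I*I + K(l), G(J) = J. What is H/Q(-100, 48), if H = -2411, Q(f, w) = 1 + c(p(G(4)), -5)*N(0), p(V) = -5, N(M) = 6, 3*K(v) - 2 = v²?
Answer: -2411/205 ≈ -11.761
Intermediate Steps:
K(v) = ⅔ + v²/3
c(I, l) = ⅔ + I² + l²/3 (c(I, l) = I*I + (⅔ + l²/3) = I² + (⅔ + l²/3) = ⅔ + I² + l²/3)
Q(f, w) = 205 (Q(f, w) = 1 + (⅔ + (-5)² + (⅓)*(-5)²)*6 = 1 + (⅔ + 25 + (⅓)*25)*6 = 1 + (⅔ + 25 + 25/3)*6 = 1 + 34*6 = 1 + 204 = 205)
H/Q(-100, 48) = -2411/205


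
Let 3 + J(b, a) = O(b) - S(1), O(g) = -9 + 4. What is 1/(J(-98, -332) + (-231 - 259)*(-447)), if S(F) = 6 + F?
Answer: 1/219015 ≈ 4.5659e-6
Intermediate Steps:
O(g) = -5
J(b, a) = -15 (J(b, a) = -3 + (-5 - (6 + 1)) = -3 + (-5 - 1*7) = -3 + (-5 - 7) = -3 - 12 = -15)
1/(J(-98, -332) + (-231 - 259)*(-447)) = 1/(-15 + (-231 - 259)*(-447)) = 1/(-15 - 490*(-447)) = 1/(-15 + 219030) = 1/219015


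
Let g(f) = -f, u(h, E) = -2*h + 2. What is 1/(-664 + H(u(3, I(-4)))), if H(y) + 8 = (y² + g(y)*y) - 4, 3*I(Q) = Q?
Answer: -1/676 ≈ -0.0014793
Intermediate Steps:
I(Q) = Q/3
u(h, E) = 2 - 2*h
H(y) = -12 (H(y) = -8 + ((y² + (-y)*y) - 4) = -8 + ((y² - y²) - 4) = -8 + (0 - 4) = -8 - 4 = -12)
1/(-664 + H(u(3, I(-4)))) = 1/(-664 - 12) = 1/(-676) = -1/676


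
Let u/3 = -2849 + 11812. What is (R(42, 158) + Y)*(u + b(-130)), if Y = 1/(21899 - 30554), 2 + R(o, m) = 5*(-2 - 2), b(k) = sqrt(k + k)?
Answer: -1706653793/2885 - 380822*I*sqrt(65)/8655 ≈ -5.9156e+5 - 354.74*I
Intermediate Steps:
b(k) = sqrt(2)*sqrt(k) (b(k) = sqrt(2*k) = sqrt(2)*sqrt(k))
R(o, m) = -22 (R(o, m) = -2 + 5*(-2 - 2) = -2 + 5*(-4) = -2 - 20 = -22)
Y = -1/8655 (Y = 1/(-8655) = -1/8655 ≈ -0.00011554)
u = 26889 (u = 3*(-2849 + 11812) = 3*8963 = 26889)
(R(42, 158) + Y)*(u + b(-130)) = (-22 - 1/8655)*(26889 + sqrt(2)*sqrt(-130)) = -190411*(26889 + sqrt(2)*(I*sqrt(130)))/8655 = -190411*(26889 + 2*I*sqrt(65))/8655 = -1706653793/2885 - 380822*I*sqrt(65)/8655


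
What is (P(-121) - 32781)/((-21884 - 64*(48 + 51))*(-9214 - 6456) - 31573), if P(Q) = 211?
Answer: -32570/442175827 ≈ -7.3659e-5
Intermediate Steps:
(P(-121) - 32781)/((-21884 - 64*(48 + 51))*(-9214 - 6456) - 31573) = (211 - 32781)/((-21884 - 64*(48 + 51))*(-9214 - 6456) - 31573) = -32570/((-21884 - 64*99)*(-15670) - 31573) = -32570/((-21884 - 6336)*(-15670) - 31573) = -32570/(-28220*(-15670) - 31573) = -32570/(442207400 - 31573) = -32570/442175827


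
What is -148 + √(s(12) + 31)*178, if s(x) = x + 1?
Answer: -148 + 356*√11 ≈ 1032.7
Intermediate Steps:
s(x) = 1 + x
-148 + √(s(12) + 31)*178 = -148 + √((1 + 12) + 31)*178 = -148 + √(13 + 31)*178 = -148 + √44*178 = -148 + (2*√11)*178 = -148 + 356*√11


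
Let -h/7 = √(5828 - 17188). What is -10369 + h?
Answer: -10369 - 28*I*√710 ≈ -10369.0 - 746.08*I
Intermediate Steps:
h = -28*I*√710 (h = -7*√(5828 - 17188) = -28*I*√710 ≈ -746.08*I)
-10369 + h = -10369 - 28*I*√710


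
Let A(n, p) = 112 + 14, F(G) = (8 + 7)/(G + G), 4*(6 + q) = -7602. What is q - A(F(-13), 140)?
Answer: -4065/2 ≈ -2032.5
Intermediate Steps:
q = -3813/2 (q = -6 + (¼)*(-7602) = -6 - 3801/2 = -3813/2 ≈ -1906.5)
F(G) = 15/(2*G) (F(G) = 15/((2*G)) = 15*(1/(2*G)) = 15/(2*G))
A(n, p) = 126
q - A(F(-13), 140) = -3813/2 - 1*126 = -3813/2 - 126 = -4065/2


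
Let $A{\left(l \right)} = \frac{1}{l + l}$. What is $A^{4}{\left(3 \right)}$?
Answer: $\frac{1}{1296} \approx 0.0007716$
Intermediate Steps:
$A{\left(l \right)} = \frac{1}{2 l}$
$A^{4}{\left(3 \right)} = \left(\frac{1}{2 \cdot 3}\right)^{4} = \left(\frac{1}{2} \cdot \frac{1}{3}\right)^{4} = \left(\frac{1}{6}\right)^{4} = \frac{1}{1296}$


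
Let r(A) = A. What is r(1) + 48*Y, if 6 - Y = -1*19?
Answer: 1201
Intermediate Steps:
Y = 25 (Y = 6 - (-1)*19 = 6 - 1*(-19) = 6 + 19 = 25)
r(1) + 48*Y = 1 + 48*25 = 1 + 1200 = 1201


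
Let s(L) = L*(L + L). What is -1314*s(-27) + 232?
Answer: -1915580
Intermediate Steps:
s(L) = 2*L² (s(L) = L*(2*L) = 2*L²)
-1314*s(-27) + 232 = -2628*(-27)² + 232 = -2628*729 + 232 = -1314*1458 + 232 = -1915812 + 232 = -1915580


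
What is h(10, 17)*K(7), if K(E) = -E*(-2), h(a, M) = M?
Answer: 238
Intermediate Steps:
K(E) = 2*E
h(10, 17)*K(7) = 17*(2*7) = 17*14 = 238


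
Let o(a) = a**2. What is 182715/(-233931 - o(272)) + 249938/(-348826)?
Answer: -14069540186/10740875779 ≈ -1.3099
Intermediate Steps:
182715/(-233931 - o(272)) + 249938/(-348826) = 182715/(-233931 - 1*272**2) + 249938/(-348826) = 182715/(-233931 - 1*73984) + 249938*(-1/348826) = 182715/(-233931 - 73984) - 124969/174413 = 182715/(-307915) - 124969/174413 = 182715*(-1/307915) - 124969/174413 = -36543/61583 - 124969/174413 = -14069540186/10740875779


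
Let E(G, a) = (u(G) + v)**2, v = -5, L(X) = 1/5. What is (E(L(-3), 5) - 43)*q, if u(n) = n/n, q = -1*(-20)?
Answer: -540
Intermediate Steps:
L(X) = 1/5
q = 20
u(n) = 1
E(G, a) = 16 (E(G, a) = (1 - 5)**2 = (-4)**2 = 16)
(E(L(-3), 5) - 43)*q = (16 - 43)*20 = -27*20 = -540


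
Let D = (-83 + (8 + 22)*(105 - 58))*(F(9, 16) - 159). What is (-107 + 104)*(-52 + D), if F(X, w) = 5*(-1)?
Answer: 653040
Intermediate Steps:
F(X, w) = -5
D = -217628 (D = (-83 + (8 + 22)*(105 - 58))*(-5 - 159) = (-83 + 30*47)*(-164) = (-83 + 1410)*(-164) = 1327*(-164) = -217628)
(-107 + 104)*(-52 + D) = (-107 + 104)*(-52 - 217628) = -3*(-217680) = 653040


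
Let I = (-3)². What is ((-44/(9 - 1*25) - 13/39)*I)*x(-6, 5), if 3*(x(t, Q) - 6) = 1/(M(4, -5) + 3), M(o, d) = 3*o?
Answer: 7859/60 ≈ 130.98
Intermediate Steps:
x(t, Q) = 271/45 (x(t, Q) = 6 + 1/(3*(3*4 + 3)) = 6 + 1/(3*(12 + 3)) = 6 + (⅓)/15 = 6 + (⅓)*(1/15) = 6 + 1/45 = 271/45)
I = 9
((-44/(9 - 1*25) - 13/39)*I)*x(-6, 5) = ((-44/(9 - 1*25) - 13/39)*9)*(271/45) = ((-44/(9 - 25) - 13*1/39)*9)*(271/45) = ((-44/(-16) - ⅓)*9)*(271/45) = ((-44*(-1/16) - ⅓)*9)*(271/45) = ((11/4 - ⅓)*9)*(271/45) = ((29/12)*9)*(271/45) = (87/4)*(271/45) = 7859/60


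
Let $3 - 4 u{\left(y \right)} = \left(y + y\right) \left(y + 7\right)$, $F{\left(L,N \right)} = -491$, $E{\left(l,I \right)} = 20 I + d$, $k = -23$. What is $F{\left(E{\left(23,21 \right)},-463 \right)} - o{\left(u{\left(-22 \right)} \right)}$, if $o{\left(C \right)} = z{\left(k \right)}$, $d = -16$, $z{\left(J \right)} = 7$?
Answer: $-498$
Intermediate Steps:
$E{\left(l,I \right)} = -16 + 20 I$ ($E{\left(l,I \right)} = 20 I - 16 = -16 + 20 I$)
$u{\left(y \right)} = \frac{3}{4} - \frac{y \left(7 + y\right)}{2}$ ($u{\left(y \right)} = \frac{3}{4} - \frac{\left(y + y\right) \left(y + 7\right)}{4} = \frac{3}{4} - \frac{2 y \left(7 + y\right)}{4} = \frac{3}{4} - \frac{y \left(7 + y\right)}{2}$)
$o{\left(C \right)} = 7$
$F{\left(E{\left(23,21 \right)},-463 \right)} - o{\left(u{\left(-22 \right)} \right)} = -491 - 7 = -498$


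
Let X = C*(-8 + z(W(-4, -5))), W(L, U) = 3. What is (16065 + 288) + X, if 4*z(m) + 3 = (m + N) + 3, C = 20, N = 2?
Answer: 16218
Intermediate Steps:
z(m) = ½ + m/4 (z(m) = -¾ + ((m + 2) + 3)/4 = -¾ + ((2 + m) + 3)/4 = -¾ + (5 + m)/4 = -¾ + (5/4 + m/4) = ½ + m/4)
X = -135 (X = 20*(-8 + (½ + (¼)*3)) = 20*(-8 + (½ + ¾)) = 20*(-8 + 5/4) = 20*(-27/4) = -135)
(16065 + 288) + X = (16065 + 288) - 135 = 16353 - 135 = 16218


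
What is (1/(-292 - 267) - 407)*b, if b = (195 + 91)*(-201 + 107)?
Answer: 470498952/43 ≈ 1.0942e+7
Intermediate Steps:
b = -26884 (b = 286*(-94) = -26884)
(1/(-292 - 267) - 407)*b = (1/(-292 - 267) - 407)*(-26884) = (1/(-559) - 407)*(-26884) = (-1/559 - 407)*(-26884) = -227514/559*(-26884) = 470498952/43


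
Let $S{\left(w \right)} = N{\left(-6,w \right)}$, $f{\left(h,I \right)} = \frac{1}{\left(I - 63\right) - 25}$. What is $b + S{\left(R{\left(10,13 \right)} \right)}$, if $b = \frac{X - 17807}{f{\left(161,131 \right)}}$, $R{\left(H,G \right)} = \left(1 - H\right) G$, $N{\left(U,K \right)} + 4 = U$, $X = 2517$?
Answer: $-657480$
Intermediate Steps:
$N{\left(U,K \right)} = -4 + U$
$f{\left(h,I \right)} = \frac{1}{-88 + I}$ ($f{\left(h,I \right)} = \frac{1}{\left(-63 + I\right) - 25} = \frac{1}{-88 + I}$)
$R{\left(H,G \right)} = G \left(1 - H\right)$
$S{\left(w \right)} = -10$ ($S{\left(w \right)} = -4 - 6 = -10$)
$b = -657470$ ($b = \frac{2517 - 17807}{\frac{1}{-88 + 131}} = \frac{2517 - 17807}{\frac{1}{43}} = - 15290 \frac{1}{\frac{1}{43}} = \left(-15290\right) 43 = -657470$)
$b + S{\left(R{\left(10,13 \right)} \right)} = -657470 - 10 = -657480$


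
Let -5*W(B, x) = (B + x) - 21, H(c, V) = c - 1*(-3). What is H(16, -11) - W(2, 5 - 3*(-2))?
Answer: 87/5 ≈ 17.400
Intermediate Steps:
H(c, V) = 3 + c (H(c, V) = c + 3 = 3 + c)
W(B, x) = 21/5 - B/5 - x/5 (W(B, x) = -((B + x) - 21)/5 = -(-21 + B + x)/5 = 21/5 - B/5 - x/5)
H(16, -11) - W(2, 5 - 3*(-2)) = (3 + 16) - (21/5 - 1/5*2 - (5 - 3*(-2))/5) = 19 - (21/5 - 2/5 - (5 + 6)/5) = 19 - (21/5 - 2/5 - 1/5*11) = 19 - (21/5 - 2/5 - 11/5) = 19 - 1*8/5 = 19 - 8/5 = 87/5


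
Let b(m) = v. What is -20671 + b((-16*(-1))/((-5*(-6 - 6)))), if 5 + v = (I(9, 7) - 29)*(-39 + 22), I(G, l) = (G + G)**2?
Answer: -25691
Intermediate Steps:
I(G, l) = 4*G**2 (I(G, l) = (2*G)**2 = 4*G**2)
v = -5020 (v = -5 + (4*9**2 - 29)*(-39 + 22) = -5 + (4*81 - 29)*(-17) = -5 + (324 - 29)*(-17) = -5 + 295*(-17) = -5 - 5015 = -5020)
b(m) = -5020
-20671 + b((-16*(-1))/((-5*(-6 - 6)))) = -20671 - 5020 = -25691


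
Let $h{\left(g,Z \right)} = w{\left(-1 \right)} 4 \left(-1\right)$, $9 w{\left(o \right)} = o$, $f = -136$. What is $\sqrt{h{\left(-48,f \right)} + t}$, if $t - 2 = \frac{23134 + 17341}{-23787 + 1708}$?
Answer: $\frac{\sqrt{2681781577}}{66237} \approx 0.78183$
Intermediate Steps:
$w{\left(o \right)} = \frac{o}{9}$
$t = \frac{3683}{22079}$ ($t = 2 + \frac{23134 + 17341}{-23787 + 1708} = 2 + \frac{40475}{-22079} = 2 + 40475 \left(- \frac{1}{22079}\right) = 2 - \frac{40475}{22079} = \frac{3683}{22079} \approx 0.16681$)
$h{\left(g,Z \right)} = \frac{4}{9}$ ($h{\left(g,Z \right)} = \frac{1}{9} \left(-1\right) 4 \left(-1\right) = \left(- \frac{1}{9}\right) 4 \left(-1\right) = \left(- \frac{4}{9}\right) \left(-1\right) = \frac{4}{9}$)
$\sqrt{h{\left(-48,f \right)} + t} = \sqrt{\frac{4}{9} + \frac{3683}{22079}} = \sqrt{\frac{121463}{198711}} = \frac{\sqrt{2681781577}}{66237}$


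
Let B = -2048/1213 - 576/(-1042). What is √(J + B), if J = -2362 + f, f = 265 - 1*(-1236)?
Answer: I*√344328224690741/631973 ≈ 29.362*I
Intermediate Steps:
f = 1501 (f = 265 + 1236 = 1501)
B = -717664/631973 (B = -2048*1/1213 - 576*(-1/1042) = -2048/1213 + 288/521 = -717664/631973 ≈ -1.1356)
J = -861 (J = -2362 + 1501 = -861)
√(J + B) = √(-861 - 717664/631973) = √(-544846417/631973) = I*√344328224690741/631973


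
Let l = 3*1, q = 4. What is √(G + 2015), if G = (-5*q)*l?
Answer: √1955 ≈ 44.215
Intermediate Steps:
l = 3
G = -60 (G = -5*4*3 = -20*3 = -60)
√(G + 2015) = √(-60 + 2015) = √1955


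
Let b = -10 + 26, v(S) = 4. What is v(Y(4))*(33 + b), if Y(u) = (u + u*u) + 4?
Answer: 196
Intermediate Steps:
Y(u) = 4 + u + u**2 (Y(u) = (u + u**2) + 4 = 4 + u + u**2)
b = 16
v(Y(4))*(33 + b) = 4*(33 + 16) = 4*49 = 196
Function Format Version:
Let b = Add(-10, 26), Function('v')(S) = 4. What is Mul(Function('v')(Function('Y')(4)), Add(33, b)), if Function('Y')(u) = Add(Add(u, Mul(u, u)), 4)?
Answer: 196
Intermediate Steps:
Function('Y')(u) = Add(4, u, Pow(u, 2)) (Function('Y')(u) = Add(Add(u, Pow(u, 2)), 4) = Add(4, u, Pow(u, 2)))
b = 16
Mul(Function('v')(Function('Y')(4)), Add(33, b)) = Mul(4, Add(33, 16)) = Mul(4, 49) = 196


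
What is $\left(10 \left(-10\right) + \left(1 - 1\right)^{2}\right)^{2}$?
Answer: $10000$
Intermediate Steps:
$\left(10 \left(-10\right) + \left(1 - 1\right)^{2}\right)^{2} = \left(-100 + 0^{2}\right)^{2} = \left(-100 + 0\right)^{2} = \left(-100\right)^{2} = 10000$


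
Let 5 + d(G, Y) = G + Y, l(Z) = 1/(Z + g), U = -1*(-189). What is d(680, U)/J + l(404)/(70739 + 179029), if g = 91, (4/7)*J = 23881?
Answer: 38843934557/1878883526520 ≈ 0.020674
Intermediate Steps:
J = 167167/4 (J = (7/4)*23881 = 167167/4 ≈ 41792.)
U = 189
l(Z) = 1/(91 + Z) (l(Z) = 1/(Z + 91) = 1/(91 + Z))
d(G, Y) = -5 + G + Y (d(G, Y) = -5 + (G + Y) = -5 + G + Y)
d(680, U)/J + l(404)/(70739 + 179029) = (-5 + 680 + 189)/(167167/4) + 1/((91 + 404)*(70739 + 179029)) = 864*(4/167167) + 1/(495*249768) = 3456/167167 + (1/495)*(1/249768) = 3456/167167 + 1/123635160 = 38843934557/1878883526520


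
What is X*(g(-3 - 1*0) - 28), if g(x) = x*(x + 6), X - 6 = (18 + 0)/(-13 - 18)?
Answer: -6216/31 ≈ -200.52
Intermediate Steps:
X = 168/31 (X = 6 + (18 + 0)/(-13 - 18) = 6 + 18/(-31) = 6 + 18*(-1/31) = 6 - 18/31 = 168/31 ≈ 5.4194)
g(x) = x*(6 + x)
X*(g(-3 - 1*0) - 28) = 168*((-3 - 1*0)*(6 + (-3 - 1*0)) - 28)/31 = 168*((-3 + 0)*(6 + (-3 + 0)) - 28)/31 = 168*(-3*(6 - 3) - 28)/31 = 168*(-3*3 - 28)/31 = 168*(-9 - 28)/31 = (168/31)*(-37) = -6216/31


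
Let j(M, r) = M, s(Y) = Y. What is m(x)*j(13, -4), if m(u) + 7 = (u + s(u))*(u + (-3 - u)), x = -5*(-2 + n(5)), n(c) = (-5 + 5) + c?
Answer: 1079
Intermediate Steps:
n(c) = c (n(c) = 0 + c = c)
x = -15 (x = -5*(-2 + 5) = -5*3 = -15)
m(u) = -7 - 6*u (m(u) = -7 + (u + u)*(u + (-3 - u)) = -7 + (2*u)*(-3) = -7 - 6*u)
m(x)*j(13, -4) = (-7 - 6*(-15))*13 = (-7 + 90)*13 = 83*13 = 1079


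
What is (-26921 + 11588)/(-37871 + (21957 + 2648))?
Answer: 5111/4422 ≈ 1.1558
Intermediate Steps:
(-26921 + 11588)/(-37871 + (21957 + 2648)) = -15333/(-37871 + 24605) = -15333/(-13266) = -15333*(-1/13266) = 5111/4422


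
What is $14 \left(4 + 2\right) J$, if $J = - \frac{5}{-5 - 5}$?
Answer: $42$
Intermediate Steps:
$J = \frac{1}{2}$ ($J = - \frac{5}{-10} = \left(-5\right) \left(- \frac{1}{10}\right) = \frac{1}{2} \approx 0.5$)
$14 \left(4 + 2\right) J = 14 \left(4 + 2\right) \frac{1}{2} = 14 \cdot 6 \cdot \frac{1}{2} = 14 \cdot 3 = 42$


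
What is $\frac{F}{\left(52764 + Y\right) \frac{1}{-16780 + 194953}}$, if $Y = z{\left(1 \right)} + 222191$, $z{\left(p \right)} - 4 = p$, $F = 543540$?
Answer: $\frac{4842207621}{13748} \approx 3.5221 \cdot 10^{5}$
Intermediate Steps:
$z{\left(p \right)} = 4 + p$
$Y = 222196$ ($Y = \left(4 + 1\right) + 222191 = 5 + 222191 = 222196$)
$\frac{F}{\left(52764 + Y\right) \frac{1}{-16780 + 194953}} = \frac{543540}{\left(52764 + 222196\right) \frac{1}{-16780 + 194953}} = \frac{543540}{274960 \cdot \frac{1}{178173}} = \frac{543540}{\frac{274960}{178173}} = 543540 \cdot \frac{178173}{274960} = \frac{4842207621}{13748}$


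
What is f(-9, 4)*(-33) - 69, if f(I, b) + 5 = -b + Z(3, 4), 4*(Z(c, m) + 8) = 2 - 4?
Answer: 1017/2 ≈ 508.50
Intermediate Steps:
Z(c, m) = -17/2 (Z(c, m) = -8 + (2 - 4)/4 = -8 + (1/4)*(-2) = -8 - 1/2 = -17/2)
f(I, b) = -27/2 - b (f(I, b) = -5 + (-b - 17/2) = -5 + (-17/2 - b) = -27/2 - b)
f(-9, 4)*(-33) - 69 = (-27/2 - 1*4)*(-33) - 69 = (-27/2 - 4)*(-33) - 69 = -35/2*(-33) - 69 = 1155/2 - 69 = 1017/2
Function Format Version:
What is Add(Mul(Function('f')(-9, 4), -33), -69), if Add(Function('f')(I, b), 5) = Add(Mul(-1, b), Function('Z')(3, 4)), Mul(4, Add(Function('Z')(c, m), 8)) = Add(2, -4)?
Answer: Rational(1017, 2) ≈ 508.50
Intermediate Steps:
Function('Z')(c, m) = Rational(-17, 2) (Function('Z')(c, m) = Add(-8, Mul(Rational(1, 4), Add(2, -4))) = Add(-8, Mul(Rational(1, 4), -2)) = Add(-8, Rational(-1, 2)) = Rational(-17, 2))
Function('f')(I, b) = Add(Rational(-27, 2), Mul(-1, b)) (Function('f')(I, b) = Add(-5, Add(Mul(-1, b), Rational(-17, 2))) = Add(-5, Add(Rational(-17, 2), Mul(-1, b))) = Add(Rational(-27, 2), Mul(-1, b)))
Add(Mul(Function('f')(-9, 4), -33), -69) = Add(Mul(Add(Rational(-27, 2), Mul(-1, 4)), -33), -69) = Add(Mul(Add(Rational(-27, 2), -4), -33), -69) = Add(Mul(Rational(-35, 2), -33), -69) = Add(Rational(1155, 2), -69) = Rational(1017, 2)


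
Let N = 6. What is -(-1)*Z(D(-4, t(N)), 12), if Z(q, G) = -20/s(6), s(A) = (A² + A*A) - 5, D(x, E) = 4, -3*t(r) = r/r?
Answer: -20/67 ≈ -0.29851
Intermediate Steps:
t(r) = -⅓ (t(r) = -r/(3*r) = -⅓*1 = -⅓)
s(A) = -5 + 2*A² (s(A) = (A² + A²) - 5 = 2*A² - 5 = -5 + 2*A²)
Z(q, G) = -20/67 (Z(q, G) = -20/(-5 + 2*6²) = -20/(-5 + 2*36) = -20/(-5 + 72) = -20/67)
-(-1)*Z(D(-4, t(N)), 12) = -(-1)*(-20)/67 = -1*20/67 = -20/67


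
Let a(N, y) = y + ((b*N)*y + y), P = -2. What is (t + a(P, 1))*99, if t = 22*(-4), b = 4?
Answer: -9306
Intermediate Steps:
t = -88
a(N, y) = 2*y + 4*N*y (a(N, y) = y + ((4*N)*y + y) = y + (4*N*y + y) = y + (y + 4*N*y) = 2*y + 4*N*y)
(t + a(P, 1))*99 = (-88 + 2*1*(1 + 2*(-2)))*99 = (-88 + 2*1*(1 - 4))*99 = (-88 + 2*1*(-3))*99 = (-88 - 6)*99 = -94*99 = -9306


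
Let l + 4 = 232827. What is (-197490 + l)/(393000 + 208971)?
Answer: 35333/601971 ≈ 0.058695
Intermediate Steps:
l = 232823 (l = -4 + 232827 = 232823)
(-197490 + l)/(393000 + 208971) = (-197490 + 232823)/(393000 + 208971) = 35333/601971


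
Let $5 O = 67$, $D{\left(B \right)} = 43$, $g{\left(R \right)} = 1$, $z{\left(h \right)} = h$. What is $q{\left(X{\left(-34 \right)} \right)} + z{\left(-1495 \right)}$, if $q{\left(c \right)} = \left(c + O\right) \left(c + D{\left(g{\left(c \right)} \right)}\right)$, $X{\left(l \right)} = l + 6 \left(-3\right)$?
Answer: $- \frac{5738}{5} \approx -1147.6$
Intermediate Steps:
$X{\left(l \right)} = -18 + l$ ($X{\left(l \right)} = l - 18 = -18 + l$)
$O = \frac{67}{5}$ ($O = \frac{1}{5} \cdot 67 = \frac{67}{5} \approx 13.4$)
$q{\left(c \right)} = \left(43 + c\right) \left(\frac{67}{5} + c\right)$ ($q{\left(c \right)} = \left(c + \frac{67}{5}\right) \left(c + 43\right) = \left(\frac{67}{5} + c\right) \left(43 + c\right) = \left(43 + c\right) \left(\frac{67}{5} + c\right)$)
$q{\left(X{\left(-34 \right)} \right)} + z{\left(-1495 \right)} = \left(\frac{2881}{5} + \left(-18 - 34\right)^{2} + \frac{282 \left(-18 - 34\right)}{5}\right) - 1495 = \left(\frac{2881}{5} + \left(-52\right)^{2} + \frac{282}{5} \left(-52\right)\right) - 1495 = \left(\frac{2881}{5} + 2704 - \frac{14664}{5}\right) - 1495 = \frac{1737}{5} - 1495 = - \frac{5738}{5}$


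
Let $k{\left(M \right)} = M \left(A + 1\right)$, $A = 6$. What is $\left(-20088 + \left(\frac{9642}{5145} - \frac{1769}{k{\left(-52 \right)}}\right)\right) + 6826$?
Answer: $- \frac{1182104627}{89180} \approx -13255.0$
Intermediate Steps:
$k{\left(M \right)} = 7 M$ ($k{\left(M \right)} = M \left(6 + 1\right) = M 7 = 7 M$)
$\left(-20088 + \left(\frac{9642}{5145} - \frac{1769}{k{\left(-52 \right)}}\right)\right) + 6826 = \left(-20088 + \left(\frac{9642}{5145} - \frac{1769}{7 \left(-52\right)}\right)\right) + 6826 = \left(-20088 + \left(9642 \cdot \frac{1}{5145} - \frac{1769}{-364}\right)\right) + 6826 = \left(-20088 + \left(\frac{3214}{1715} - - \frac{1769}{364}\right)\right) + 6826 = \left(-20088 + \left(\frac{3214}{1715} + \frac{1769}{364}\right)\right) + 6826 = \left(-20088 + \frac{600533}{89180}\right) + 6826 = - \frac{1790847307}{89180} + 6826 = - \frac{1182104627}{89180}$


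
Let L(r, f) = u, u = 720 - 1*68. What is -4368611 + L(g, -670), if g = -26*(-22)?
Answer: -4367959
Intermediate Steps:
g = 572
u = 652 (u = 720 - 68 = 652)
L(r, f) = 652
-4368611 + L(g, -670) = -4368611 + 652 = -4367959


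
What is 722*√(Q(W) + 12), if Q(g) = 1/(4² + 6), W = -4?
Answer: 361*√5830/11 ≈ 2505.8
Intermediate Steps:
Q(g) = 1/22 (Q(g) = 1/(16 + 6) = 1/22)
722*√(Q(W) + 12) = 722*√(1/22 + 12) = 722*√(265/22) = 722*(√5830/22) = 361*√5830/11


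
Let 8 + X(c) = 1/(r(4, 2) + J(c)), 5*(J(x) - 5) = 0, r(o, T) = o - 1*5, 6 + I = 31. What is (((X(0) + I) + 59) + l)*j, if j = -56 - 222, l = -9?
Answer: -37391/2 ≈ -18696.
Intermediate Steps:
I = 25 (I = -6 + 31 = 25)
r(o, T) = -5 + o (r(o, T) = o - 5 = -5 + o)
J(x) = 5 (J(x) = 5 + (⅕)*0 = 5 + 0 = 5)
X(c) = -31/4 (X(c) = -8 + 1/((-5 + 4) + 5) = -8 + 1/(-1 + 5) = -8 + 1/4 = -8 + ¼ = -31/4)
j = -278
(((X(0) + I) + 59) + l)*j = (((-31/4 + 25) + 59) - 9)*(-278) = ((69/4 + 59) - 9)*(-278) = (305/4 - 9)*(-278) = (269/4)*(-278) = -37391/2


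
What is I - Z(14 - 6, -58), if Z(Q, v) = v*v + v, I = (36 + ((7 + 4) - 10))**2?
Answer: -1937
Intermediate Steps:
I = 1369 (I = (36 + (11 - 10))**2 = (36 + 1)**2 = 37**2 = 1369)
Z(Q, v) = v + v**2 (Z(Q, v) = v**2 + v = v + v**2)
I - Z(14 - 6, -58) = 1369 - (-58)*(1 - 58) = 1369 - (-58)*(-57) = 1369 - 1*3306 = 1369 - 3306 = -1937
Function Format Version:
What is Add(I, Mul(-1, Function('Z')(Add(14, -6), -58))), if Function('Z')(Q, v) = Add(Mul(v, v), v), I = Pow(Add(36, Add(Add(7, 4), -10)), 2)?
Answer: -1937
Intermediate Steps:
I = 1369 (I = Pow(Add(36, Add(11, -10)), 2) = Pow(Add(36, 1), 2) = Pow(37, 2) = 1369)
Function('Z')(Q, v) = Add(v, Pow(v, 2)) (Function('Z')(Q, v) = Add(Pow(v, 2), v) = Add(v, Pow(v, 2)))
Add(I, Mul(-1, Function('Z')(Add(14, -6), -58))) = Add(1369, Mul(-1, Mul(-58, Add(1, -58)))) = Add(1369, Mul(-1, Mul(-58, -57))) = Add(1369, Mul(-1, 3306)) = Add(1369, -3306) = -1937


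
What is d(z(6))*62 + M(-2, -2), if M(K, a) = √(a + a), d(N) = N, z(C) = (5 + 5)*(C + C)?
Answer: 7440 + 2*I ≈ 7440.0 + 2.0*I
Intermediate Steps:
z(C) = 20*C (z(C) = 10*(2*C) = 20*C)
M(K, a) = √2*√a (M(K, a) = √(2*a) = √2*√a)
d(z(6))*62 + M(-2, -2) = (20*6)*62 + √2*√(-2) = 120*62 + √2*(I*√2) = 7440 + 2*I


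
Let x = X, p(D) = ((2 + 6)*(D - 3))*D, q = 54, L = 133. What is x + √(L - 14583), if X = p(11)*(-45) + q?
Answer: -31626 + 85*I*√2 ≈ -31626.0 + 120.21*I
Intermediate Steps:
p(D) = D*(-24 + 8*D) (p(D) = (8*(-3 + D))*D = (-24 + 8*D)*D = D*(-24 + 8*D))
X = -31626 (X = (8*11*(-3 + 11))*(-45) + 54 = (8*11*8)*(-45) + 54 = 704*(-45) + 54 = -31680 + 54 = -31626)
x = -31626
x + √(L - 14583) = -31626 + √(133 - 14583) = -31626 + √(-14450) = -31626 + 85*I*√2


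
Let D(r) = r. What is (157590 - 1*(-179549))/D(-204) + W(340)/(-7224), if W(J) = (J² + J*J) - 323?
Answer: -206882587/122808 ≈ -1684.6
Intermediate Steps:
W(J) = -323 + 2*J² (W(J) = (J² + J²) - 323 = 2*J² - 323 = -323 + 2*J²)
(157590 - 1*(-179549))/D(-204) + W(340)/(-7224) = (157590 - 1*(-179549))/(-204) + (-323 + 2*340²)/(-7224) = (157590 + 179549)*(-1/204) + (-323 + 2*115600)*(-1/7224) = 337139*(-1/204) + (-323 + 231200)*(-1/7224) = -337139/204 + 230877*(-1/7224) = -337139/204 - 76959/2408 = -206882587/122808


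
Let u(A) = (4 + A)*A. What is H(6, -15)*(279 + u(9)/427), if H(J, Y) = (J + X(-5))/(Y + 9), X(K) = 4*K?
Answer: 39750/61 ≈ 651.64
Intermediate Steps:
u(A) = A*(4 + A)
H(J, Y) = (-20 + J)/(9 + Y) (H(J, Y) = (J + 4*(-5))/(Y + 9) = (J - 20)/(9 + Y) = (-20 + J)/(9 + Y))
H(6, -15)*(279 + u(9)/427) = ((-20 + 6)/(9 - 15))*(279 + (9*(4 + 9))/427) = (-14/(-6))*(279 + (9*13)*(1/427)) = (-⅙*(-14))*(279 + 117*(1/427)) = 7*(279 + 117/427)/3 = (7/3)*(119250/427) = 39750/61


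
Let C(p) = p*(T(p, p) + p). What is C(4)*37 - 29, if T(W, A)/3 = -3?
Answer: -769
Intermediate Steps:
T(W, A) = -9 (T(W, A) = 3*(-3) = -9)
C(p) = p*(-9 + p)
C(4)*37 - 29 = (4*(-9 + 4))*37 - 29 = (4*(-5))*37 - 29 = -20*37 - 29 = -740 - 29 = -769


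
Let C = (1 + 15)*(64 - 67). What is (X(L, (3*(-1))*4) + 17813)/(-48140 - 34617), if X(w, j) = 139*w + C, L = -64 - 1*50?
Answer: -1919/82757 ≈ -0.023188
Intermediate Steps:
C = -48 (C = 16*(-3) = -48)
L = -114 (L = -64 - 50 = -114)
X(w, j) = -48 + 139*w (X(w, j) = 139*w - 48 = -48 + 139*w)
(X(L, (3*(-1))*4) + 17813)/(-48140 - 34617) = ((-48 + 139*(-114)) + 17813)/(-48140 - 34617) = ((-48 - 15846) + 17813)/(-82757) = (-15894 + 17813)*(-1/82757) = 1919*(-1/82757) = -1919/82757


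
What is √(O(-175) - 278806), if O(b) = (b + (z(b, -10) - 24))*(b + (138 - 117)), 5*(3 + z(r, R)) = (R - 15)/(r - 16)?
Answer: 4*I*√564776113/191 ≈ 497.7*I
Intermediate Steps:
z(r, R) = -3 + (-15 + R)/(5*(-16 + r)) (z(r, R) = -3 + ((R - 15)/(r - 16))/5 = -3 + ((-15 + R)/(-16 + r))/5 = -3 + (-15 + R)/(5*(-16 + r)))
O(b) = (21 + b)*(-24 + b + (215 - 15*b)/(5*(-16 + b))) (O(b) = (b + ((225 - 10 - 15*b)/(5*(-16 + b)) - 24))*(b + (138 - 117)) = (b + ((215 - 15*b)/(5*(-16 + b)) - 24))*(b + 21) = (b + (-24 + (215 - 15*b)/(5*(-16 + b))))*(21 + b) = (-24 + b + (215 - 15*b)/(5*(-16 + b)))*(21 + b) = (21 + b)*(-24 + b + (215 - 15*b)/(5*(-16 + b))))
√(O(-175) - 278806) = √((8967 + (-175)³ - 476*(-175) - 22*(-175)²)/(-16 - 175) - 278806) = √((8967 - 5359375 + 83300 - 22*30625)/(-191) - 278806) = √(-(8967 - 5359375 + 83300 - 673750)/191 - 278806) = √(-1/191*(-5940858) - 278806) = √(5940858/191 - 278806) = √(-47311088/191) = 4*I*√564776113/191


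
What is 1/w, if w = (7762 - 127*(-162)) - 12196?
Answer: 1/16140 ≈ 6.1958e-5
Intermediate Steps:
w = 16140 (w = (7762 + 20574) - 12196 = 28336 - 12196 = 16140)
1/w = 1/16140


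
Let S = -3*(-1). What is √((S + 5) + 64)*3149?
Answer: 18894*√2 ≈ 26720.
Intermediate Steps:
S = 3
√((S + 5) + 64)*3149 = √((3 + 5) + 64)*3149 = √(8 + 64)*3149 = √72*3149 = (6*√2)*3149 = 18894*√2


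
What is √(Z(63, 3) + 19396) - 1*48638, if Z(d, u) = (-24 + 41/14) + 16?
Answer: -48638 + √3800622/14 ≈ -48499.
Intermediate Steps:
Z(d, u) = -71/14 (Z(d, u) = (-24 + 41*(1/14)) + 16 = (-24 + 41/14) + 16 = -295/14 + 16 = -71/14)
√(Z(63, 3) + 19396) - 1*48638 = √(-71/14 + 19396) - 1*48638 = √(271473/14) - 48638 = √3800622/14 - 48638 = -48638 + √3800622/14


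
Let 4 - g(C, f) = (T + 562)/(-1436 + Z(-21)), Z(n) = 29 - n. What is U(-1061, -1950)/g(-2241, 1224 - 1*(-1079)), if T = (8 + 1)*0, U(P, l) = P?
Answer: -735273/3053 ≈ -240.84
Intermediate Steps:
T = 0 (T = 9*0 = 0)
g(C, f) = 3053/693 (g(C, f) = 4 - (0 + 562)/(-1436 + (29 - 1*(-21))) = 4 - 562/(-1436 + (29 + 21)) = 4 - 562/(-1436 + 50) = 4 - 562/(-1386) = 4 - 562*(-1)/1386 = 4 - 1*(-281/693) = 4 + 281/693 = 3053/693)
U(-1061, -1950)/g(-2241, 1224 - 1*(-1079)) = -1061/3053/693 = -1061*693/3053 = -735273/3053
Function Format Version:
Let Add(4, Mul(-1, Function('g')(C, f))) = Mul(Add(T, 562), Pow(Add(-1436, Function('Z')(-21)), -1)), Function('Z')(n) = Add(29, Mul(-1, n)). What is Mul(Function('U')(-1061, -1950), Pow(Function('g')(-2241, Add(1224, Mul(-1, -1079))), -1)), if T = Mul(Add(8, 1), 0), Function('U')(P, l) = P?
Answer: Rational(-735273, 3053) ≈ -240.84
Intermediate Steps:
T = 0 (T = Mul(9, 0) = 0)
Function('g')(C, f) = Rational(3053, 693) (Function('g')(C, f) = Add(4, Mul(-1, Mul(Add(0, 562), Pow(Add(-1436, Add(29, Mul(-1, -21))), -1)))) = Add(4, Mul(-1, Mul(562, Pow(Add(-1436, Add(29, 21)), -1)))) = Add(4, Mul(-1, Mul(562, Pow(Add(-1436, 50), -1)))) = Add(4, Mul(-1, Mul(562, Pow(-1386, -1)))) = Add(4, Mul(-1, Mul(562, Rational(-1, 1386)))) = Add(4, Mul(-1, Rational(-281, 693))) = Add(4, Rational(281, 693)) = Rational(3053, 693))
Mul(Function('U')(-1061, -1950), Pow(Function('g')(-2241, Add(1224, Mul(-1, -1079))), -1)) = Mul(-1061, Pow(Rational(3053, 693), -1)) = Mul(-1061, Rational(693, 3053)) = Rational(-735273, 3053)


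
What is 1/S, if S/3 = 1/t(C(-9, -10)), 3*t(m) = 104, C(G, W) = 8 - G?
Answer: 104/9 ≈ 11.556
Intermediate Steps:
t(m) = 104/3 (t(m) = (⅓)*104 = 104/3)
S = 9/104 (S = 3/(104/3) = 3*(3/104) = 9/104 ≈ 0.086538)
1/S = 1/(9/104) = 104/9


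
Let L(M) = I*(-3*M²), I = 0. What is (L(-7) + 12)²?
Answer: 144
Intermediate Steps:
L(M) = 0 (L(M) = 0*(-3*M²) = 0)
(L(-7) + 12)² = (0 + 12)² = 12² = 144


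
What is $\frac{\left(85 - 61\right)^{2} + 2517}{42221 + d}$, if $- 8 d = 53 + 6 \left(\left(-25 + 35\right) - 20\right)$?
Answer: $\frac{24744}{337775} \approx 0.073256$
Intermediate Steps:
$d = \frac{7}{8}$ ($d = - \frac{53 + 6 \left(\left(-25 + 35\right) - 20\right)}{8} = - \frac{53 + 6 \left(10 - 20\right)}{8} = - \frac{53 + 6 \left(-10\right)}{8} = - \frac{53 - 60}{8} = \left(- \frac{1}{8}\right) \left(-7\right) = \frac{7}{8} \approx 0.875$)
$\frac{\left(85 - 61\right)^{2} + 2517}{42221 + d} = \frac{\left(85 - 61\right)^{2} + 2517}{42221 + \frac{7}{8}} = \frac{24^{2} + 2517}{\frac{337775}{8}} = \left(576 + 2517\right) \frac{8}{337775} = 3093 \cdot \frac{8}{337775} = \frac{24744}{337775}$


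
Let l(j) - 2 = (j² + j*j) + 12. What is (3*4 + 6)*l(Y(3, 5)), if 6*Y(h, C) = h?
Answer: 261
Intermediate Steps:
Y(h, C) = h/6
l(j) = 14 + 2*j² (l(j) = 2 + ((j² + j*j) + 12) = 2 + ((j² + j²) + 12) = 2 + (2*j² + 12) = 2 + (12 + 2*j²) = 14 + 2*j²)
(3*4 + 6)*l(Y(3, 5)) = (3*4 + 6)*(14 + 2*((⅙)*3)²) = (12 + 6)*(14 + 2*(½)²) = 18*(14 + 2*(¼)) = 18*(14 + ½) = 18*(29/2) = 261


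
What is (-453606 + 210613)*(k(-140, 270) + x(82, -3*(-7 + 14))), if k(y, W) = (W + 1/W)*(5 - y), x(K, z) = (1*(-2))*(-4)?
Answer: -513823521073/54 ≈ -9.5153e+9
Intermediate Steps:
x(K, z) = 8 (x(K, z) = -2*(-4) = 8)
k(y, W) = (5 - y)*(W + 1/W)
(-453606 + 210613)*(k(-140, 270) + x(82, -3*(-7 + 14))) = (-453606 + 210613)*((5 - 1*(-140) + 270**2*(5 - 1*(-140)))/270 + 8) = -242993*((5 + 140 + 72900*(5 + 140))/270 + 8) = -242993*((5 + 140 + 72900*145)/270 + 8) = -242993*((5 + 140 + 10570500)/270 + 8) = -242993*((1/270)*10570645 + 8) = -242993*(2114129/54 + 8) = -242993*2114561/54 = -513823521073/54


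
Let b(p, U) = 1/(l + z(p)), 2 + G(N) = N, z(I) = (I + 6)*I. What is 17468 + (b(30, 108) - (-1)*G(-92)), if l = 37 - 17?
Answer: 19111401/1100 ≈ 17374.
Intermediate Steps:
l = 20
z(I) = I*(6 + I) (z(I) = (6 + I)*I = I*(6 + I))
G(N) = -2 + N
b(p, U) = 1/(20 + p*(6 + p))
17468 + (b(30, 108) - (-1)*G(-92)) = 17468 + (1/(20 + 30*(6 + 30)) - (-1)*(-2 - 92)) = 17468 + (1/(20 + 30*36) - (-1)*(-94)) = 17468 + (1/(20 + 1080) - 1*94) = 17468 + (1/1100 - 94) = 17468 - 103399/1100 = 19111401/1100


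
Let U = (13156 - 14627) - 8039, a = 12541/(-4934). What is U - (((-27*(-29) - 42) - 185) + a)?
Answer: -49653103/4934 ≈ -10063.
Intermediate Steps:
a = -12541/4934 (a = 12541*(-1/4934) = -12541/4934 ≈ -2.5418)
U = -9510 (U = -1471 - 8039 = -9510)
U - (((-27*(-29) - 42) - 185) + a) = -9510 - (((-27*(-29) - 42) - 185) - 12541/4934) = -9510 - (((783 - 42) - 185) - 12541/4934) = -9510 - ((741 - 185) - 12541/4934) = -9510 - (556 - 12541/4934) = -9510 - 1*2730763/4934 = -9510 - 2730763/4934 = -49653103/4934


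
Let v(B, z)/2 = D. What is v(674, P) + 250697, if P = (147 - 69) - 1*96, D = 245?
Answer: 251187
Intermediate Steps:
P = -18 (P = 78 - 96 = -18)
v(B, z) = 490 (v(B, z) = 2*245 = 490)
v(674, P) + 250697 = 490 + 250697 = 251187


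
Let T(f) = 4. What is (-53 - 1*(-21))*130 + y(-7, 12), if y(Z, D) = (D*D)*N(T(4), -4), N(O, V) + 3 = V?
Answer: -5168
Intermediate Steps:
N(O, V) = -3 + V
y(Z, D) = -7*D**2 (y(Z, D) = (D*D)*(-3 - 4) = D**2*(-7) = -7*D**2)
(-53 - 1*(-21))*130 + y(-7, 12) = (-53 - 1*(-21))*130 - 7*12**2 = (-53 + 21)*130 - 7*144 = -32*130 - 1008 = -4160 - 1008 = -5168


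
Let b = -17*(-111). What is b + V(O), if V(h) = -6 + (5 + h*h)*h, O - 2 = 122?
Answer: 1909125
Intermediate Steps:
O = 124 (O = 2 + 122 = 124)
b = 1887
V(h) = -6 + h*(5 + h²) (V(h) = -6 + (5 + h²)*h = -6 + h*(5 + h²))
b + V(O) = 1887 + (-6 + 124³ + 5*124) = 1887 + (-6 + 1906624 + 620) = 1887 + 1907238 = 1909125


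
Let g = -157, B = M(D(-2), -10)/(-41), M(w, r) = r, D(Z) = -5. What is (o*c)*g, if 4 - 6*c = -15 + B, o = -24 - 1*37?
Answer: 7364713/246 ≈ 29938.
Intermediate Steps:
o = -61 (o = -24 - 37 = -61)
B = 10/41 (B = -10/(-41) = -10*(-1/41) = 10/41 ≈ 0.24390)
c = 769/246 (c = ⅔ - (-15 + 10/41)/6 = ⅔ - ⅙*(-605/41) = ⅔ + 605/246 = 769/246 ≈ 3.1260)
(o*c)*g = -61*769/246*(-157) = -46909/246*(-157) = 7364713/246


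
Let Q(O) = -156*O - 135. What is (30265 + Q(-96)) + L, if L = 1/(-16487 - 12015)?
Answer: 1285611211/28502 ≈ 45106.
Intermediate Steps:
Q(O) = -135 - 156*O
L = -1/28502 (L = 1/(-28502) = -1/28502 ≈ -3.5085e-5)
(30265 + Q(-96)) + L = (30265 + (-135 - 156*(-96))) - 1/28502 = (30265 + (-135 + 14976)) - 1/28502 = (30265 + 14841) - 1/28502 = 45106 - 1/28502 = 1285611211/28502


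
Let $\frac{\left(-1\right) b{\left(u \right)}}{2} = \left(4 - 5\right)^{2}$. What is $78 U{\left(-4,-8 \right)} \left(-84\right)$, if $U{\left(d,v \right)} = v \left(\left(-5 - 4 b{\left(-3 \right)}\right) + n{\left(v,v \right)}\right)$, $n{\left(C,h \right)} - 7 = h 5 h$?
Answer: $17297280$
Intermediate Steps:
$b{\left(u \right)} = -2$ ($b{\left(u \right)} = - 2 \left(4 - 5\right)^{2} = - 2 \left(-1\right)^{2} = \left(-2\right) 1 = -2$)
$n{\left(C,h \right)} = 7 + 5 h^{2}$ ($n{\left(C,h \right)} = 7 + h 5 h = 7 + 5 h h = 7 + 5 h^{2}$)
$U{\left(d,v \right)} = v \left(10 + 5 v^{2}\right)$ ($U{\left(d,v \right)} = v \left(\left(-5 - -8\right) + \left(7 + 5 v^{2}\right)\right) = v \left(\left(-5 + 8\right) + \left(7 + 5 v^{2}\right)\right) = v \left(3 + \left(7 + 5 v^{2}\right)\right) = v \left(10 + 5 v^{2}\right)$)
$78 U{\left(-4,-8 \right)} \left(-84\right) = 78 \cdot 5 \left(-8\right) \left(2 + \left(-8\right)^{2}\right) \left(-84\right) = 78 \cdot 5 \left(-8\right) \left(2 + 64\right) \left(-84\right) = 78 \cdot 5 \left(-8\right) 66 \left(-84\right) = 78 \left(-2640\right) \left(-84\right) = \left(-205920\right) \left(-84\right) = 17297280$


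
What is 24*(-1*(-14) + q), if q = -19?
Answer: -120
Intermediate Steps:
24*(-1*(-14) + q) = 24*(-1*(-14) - 19) = 24*(14 - 19) = 24*(-5) = -120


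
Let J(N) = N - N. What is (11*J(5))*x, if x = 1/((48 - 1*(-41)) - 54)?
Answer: 0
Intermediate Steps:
J(N) = 0
x = 1/35 (x = 1/((48 + 41) - 54) = 1/(89 - 54) = 1/35 ≈ 0.028571)
(11*J(5))*x = (11*0)*(1/35) = 0*(1/35) = 0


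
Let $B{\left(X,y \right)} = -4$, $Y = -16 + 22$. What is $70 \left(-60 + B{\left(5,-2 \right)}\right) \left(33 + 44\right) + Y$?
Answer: $-344954$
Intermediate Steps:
$Y = 6$
$70 \left(-60 + B{\left(5,-2 \right)}\right) \left(33 + 44\right) + Y = 70 \left(-60 - 4\right) \left(33 + 44\right) + 6 = 70 \left(\left(-64\right) 77\right) + 6 = 70 \left(-4928\right) + 6 = -344960 + 6 = -344954$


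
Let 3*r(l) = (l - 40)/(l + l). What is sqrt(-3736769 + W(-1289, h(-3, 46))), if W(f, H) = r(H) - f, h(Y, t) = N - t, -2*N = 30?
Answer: I*sqrt(500389921914)/366 ≈ 1932.7*I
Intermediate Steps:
N = -15 (N = -1/2*30 = -15)
h(Y, t) = -15 - t
r(l) = (-40 + l)/(6*l) (r(l) = ((l - 40)/(l + l))/3 = ((-40 + l)/((2*l)))/3 = ((-40 + l)*(1/(2*l)))/3 = ((-40 + l)/(2*l))/3 = (-40 + l)/(6*l))
W(f, H) = -f + (-40 + H)/(6*H) (W(f, H) = (-40 + H)/(6*H) - f = -f + (-40 + H)/(6*H))
sqrt(-3736769 + W(-1289, h(-3, 46))) = sqrt(-3736769 + (1/6 - 1*(-1289) - 20/(3*(-15 - 1*46)))) = sqrt(-3736769 + (1/6 + 1289 - 20/(3*(-15 - 46)))) = sqrt(-3736769 + (1/6 + 1289 - 20/3/(-61))) = sqrt(-3736769 + (1/6 + 1289 - 20/3*(-1/61))) = sqrt(-3736769 + (1/6 + 1289 + 20/183)) = sqrt(-3736769 + 471875/366) = sqrt(-1367185579/366) = I*sqrt(500389921914)/366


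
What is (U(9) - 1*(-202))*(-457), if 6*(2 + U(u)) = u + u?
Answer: -92771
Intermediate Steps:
U(u) = -2 + u/3 (U(u) = -2 + (u + u)/6 = -2 + (2*u)/6 = -2 + u/3)
(U(9) - 1*(-202))*(-457) = ((-2 + (1/3)*9) - 1*(-202))*(-457) = ((-2 + 3) + 202)*(-457) = (1 + 202)*(-457) = 203*(-457) = -92771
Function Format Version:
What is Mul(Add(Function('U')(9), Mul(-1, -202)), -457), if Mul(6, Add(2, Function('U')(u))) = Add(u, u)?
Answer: -92771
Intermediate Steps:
Function('U')(u) = Add(-2, Mul(Rational(1, 3), u)) (Function('U')(u) = Add(-2, Mul(Rational(1, 6), Add(u, u))) = Add(-2, Mul(Rational(1, 6), Mul(2, u))) = Add(-2, Mul(Rational(1, 3), u)))
Mul(Add(Function('U')(9), Mul(-1, -202)), -457) = Mul(Add(Add(-2, Mul(Rational(1, 3), 9)), Mul(-1, -202)), -457) = Mul(Add(Add(-2, 3), 202), -457) = Mul(Add(1, 202), -457) = Mul(203, -457) = -92771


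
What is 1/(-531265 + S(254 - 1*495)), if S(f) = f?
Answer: -1/531506 ≈ -1.8814e-6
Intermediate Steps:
1/(-531265 + S(254 - 1*495)) = 1/(-531265 + (254 - 1*495)) = 1/(-531265 + (254 - 495)) = 1/(-531265 - 241) = 1/(-531506) = -1/531506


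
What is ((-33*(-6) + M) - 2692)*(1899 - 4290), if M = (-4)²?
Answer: 5924898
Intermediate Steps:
M = 16
((-33*(-6) + M) - 2692)*(1899 - 4290) = ((-33*(-6) + 16) - 2692)*(1899 - 4290) = ((198 + 16) - 2692)*(-2391) = (214 - 2692)*(-2391) = -2478*(-2391) = 5924898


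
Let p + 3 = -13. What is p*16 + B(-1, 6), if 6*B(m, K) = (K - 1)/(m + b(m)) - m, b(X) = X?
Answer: -1025/4 ≈ -256.25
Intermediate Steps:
p = -16 (p = -3 - 13 = -16)
B(m, K) = -m/6 + (-1 + K)/(12*m) (B(m, K) = ((K - 1)/(m + m) - m)/6 = ((-1 + K)/((2*m)) - m)/6 = ((-1 + K)*(1/(2*m)) - m)/6 = ((-1 + K)/(2*m) - m)/6 = (-m + (-1 + K)/(2*m))/6 = -m/6 + (-1 + K)/(12*m))
p*16 + B(-1, 6) = -16*16 + (1/12)*(-1 + 6 - 2*(-1)²)/(-1) = -256 + (1/12)*(-1)*(-1 + 6 - 2*1) = -256 + (1/12)*(-1)*(-1 + 6 - 2) = -256 + (1/12)*(-1)*3 = -256 - ¼ = -1025/4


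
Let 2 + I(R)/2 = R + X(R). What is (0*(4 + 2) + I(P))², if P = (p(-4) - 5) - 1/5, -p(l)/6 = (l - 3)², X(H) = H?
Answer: 36048016/25 ≈ 1.4419e+6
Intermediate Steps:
p(l) = -6*(-3 + l)² (p(l) = -6*(l - 3)² = -6*(-3 + l)²)
P = -1496/5 (P = (-6*(-3 - 4)² - 5) - 1/5 = (-6*(-7)² - 5) - 1*⅕ = (-6*49 - 5) - ⅕ = (-294 - 5) - ⅕ = -299 - ⅕ = -1496/5 ≈ -299.20)
I(R) = -4 + 4*R (I(R) = -4 + 2*(R + R) = -4 + 2*(2*R) = -4 + 4*R)
(0*(4 + 2) + I(P))² = (0*(4 + 2) + (-4 + 4*(-1496/5)))² = (0*6 + (-4 - 5984/5))² = (0 - 6004/5)² = (-6004/5)² = 36048016/25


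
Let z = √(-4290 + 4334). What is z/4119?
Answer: 2*√11/4119 ≈ 0.0016104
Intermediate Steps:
z = 2*√11 (z = √44 = 2*√11 ≈ 6.6332)
z/4119 = (2*√11)/4119 = (2*√11)*(1/4119) = 2*√11/4119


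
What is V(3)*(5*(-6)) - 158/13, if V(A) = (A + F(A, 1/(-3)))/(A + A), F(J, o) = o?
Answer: -994/39 ≈ -25.487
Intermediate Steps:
V(A) = (-⅓ + A)/(2*A) (V(A) = (A + 1/(-3))/(A + A) = (A - ⅓)/((2*A)) = (-⅓ + A)*(1/(2*A)) = (-⅓ + A)/(2*A))
V(3)*(5*(-6)) - 158/13 = ((⅙)*(-1 + 3*3)/3)*(5*(-6)) - 158/13 = ((⅙)*(⅓)*(-1 + 9))*(-30) - 158*1/13 = ((⅙)*(⅓)*8)*(-30) - 158/13 = (4/9)*(-30) - 158/13 = -40/3 - 158/13 = -994/39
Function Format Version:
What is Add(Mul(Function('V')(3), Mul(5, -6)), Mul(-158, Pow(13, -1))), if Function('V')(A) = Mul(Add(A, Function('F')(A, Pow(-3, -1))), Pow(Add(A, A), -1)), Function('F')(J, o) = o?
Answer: Rational(-994, 39) ≈ -25.487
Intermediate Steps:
Function('V')(A) = Mul(Rational(1, 2), Pow(A, -1), Add(Rational(-1, 3), A)) (Function('V')(A) = Mul(Add(A, Pow(-3, -1)), Pow(Add(A, A), -1)) = Mul(Add(A, Rational(-1, 3)), Pow(Mul(2, A), -1)) = Mul(Add(Rational(-1, 3), A), Mul(Rational(1, 2), Pow(A, -1))) = Mul(Rational(1, 2), Pow(A, -1), Add(Rational(-1, 3), A)))
Add(Mul(Function('V')(3), Mul(5, -6)), Mul(-158, Pow(13, -1))) = Add(Mul(Mul(Rational(1, 6), Pow(3, -1), Add(-1, Mul(3, 3))), Mul(5, -6)), Mul(-158, Pow(13, -1))) = Add(Mul(Mul(Rational(1, 6), Rational(1, 3), Add(-1, 9)), -30), Mul(-158, Rational(1, 13))) = Add(Mul(Mul(Rational(1, 6), Rational(1, 3), 8), -30), Rational(-158, 13)) = Add(Mul(Rational(4, 9), -30), Rational(-158, 13)) = Add(Rational(-40, 3), Rational(-158, 13)) = Rational(-994, 39)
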